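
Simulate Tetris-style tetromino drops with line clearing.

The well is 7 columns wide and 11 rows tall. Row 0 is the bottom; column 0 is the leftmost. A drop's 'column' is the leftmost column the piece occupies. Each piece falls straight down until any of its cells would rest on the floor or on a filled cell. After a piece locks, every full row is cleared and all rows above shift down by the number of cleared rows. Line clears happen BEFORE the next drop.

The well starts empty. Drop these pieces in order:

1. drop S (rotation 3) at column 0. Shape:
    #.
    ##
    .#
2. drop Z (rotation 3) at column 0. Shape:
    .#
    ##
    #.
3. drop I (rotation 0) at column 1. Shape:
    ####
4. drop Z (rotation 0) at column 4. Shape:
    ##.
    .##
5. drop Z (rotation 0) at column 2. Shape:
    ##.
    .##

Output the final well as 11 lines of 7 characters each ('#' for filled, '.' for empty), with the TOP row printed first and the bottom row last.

Answer: .......
..##...
...##..
....##.
.######
.#.....
##.....
#......
#......
##.....
.#.....

Derivation:
Drop 1: S rot3 at col 0 lands with bottom-row=0; cleared 0 line(s) (total 0); column heights now [3 2 0 0 0 0 0], max=3
Drop 2: Z rot3 at col 0 lands with bottom-row=3; cleared 0 line(s) (total 0); column heights now [5 6 0 0 0 0 0], max=6
Drop 3: I rot0 at col 1 lands with bottom-row=6; cleared 0 line(s) (total 0); column heights now [5 7 7 7 7 0 0], max=7
Drop 4: Z rot0 at col 4 lands with bottom-row=6; cleared 0 line(s) (total 0); column heights now [5 7 7 7 8 8 7], max=8
Drop 5: Z rot0 at col 2 lands with bottom-row=8; cleared 0 line(s) (total 0); column heights now [5 7 10 10 9 8 7], max=10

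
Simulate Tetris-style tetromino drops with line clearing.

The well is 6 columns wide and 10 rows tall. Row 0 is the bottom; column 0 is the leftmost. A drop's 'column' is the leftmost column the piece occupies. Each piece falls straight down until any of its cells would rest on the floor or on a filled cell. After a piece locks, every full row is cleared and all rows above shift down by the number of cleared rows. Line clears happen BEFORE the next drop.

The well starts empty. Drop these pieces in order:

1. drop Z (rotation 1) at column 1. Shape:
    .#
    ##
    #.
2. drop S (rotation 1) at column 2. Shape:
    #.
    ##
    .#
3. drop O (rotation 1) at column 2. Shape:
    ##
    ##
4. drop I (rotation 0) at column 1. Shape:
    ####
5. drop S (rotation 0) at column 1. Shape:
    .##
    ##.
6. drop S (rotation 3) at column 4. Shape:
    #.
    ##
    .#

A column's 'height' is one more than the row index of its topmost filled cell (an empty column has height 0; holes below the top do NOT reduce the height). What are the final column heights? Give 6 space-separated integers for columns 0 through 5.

Answer: 0 9 10 10 10 9

Derivation:
Drop 1: Z rot1 at col 1 lands with bottom-row=0; cleared 0 line(s) (total 0); column heights now [0 2 3 0 0 0], max=3
Drop 2: S rot1 at col 2 lands with bottom-row=2; cleared 0 line(s) (total 0); column heights now [0 2 5 4 0 0], max=5
Drop 3: O rot1 at col 2 lands with bottom-row=5; cleared 0 line(s) (total 0); column heights now [0 2 7 7 0 0], max=7
Drop 4: I rot0 at col 1 lands with bottom-row=7; cleared 0 line(s) (total 0); column heights now [0 8 8 8 8 0], max=8
Drop 5: S rot0 at col 1 lands with bottom-row=8; cleared 0 line(s) (total 0); column heights now [0 9 10 10 8 0], max=10
Drop 6: S rot3 at col 4 lands with bottom-row=7; cleared 0 line(s) (total 0); column heights now [0 9 10 10 10 9], max=10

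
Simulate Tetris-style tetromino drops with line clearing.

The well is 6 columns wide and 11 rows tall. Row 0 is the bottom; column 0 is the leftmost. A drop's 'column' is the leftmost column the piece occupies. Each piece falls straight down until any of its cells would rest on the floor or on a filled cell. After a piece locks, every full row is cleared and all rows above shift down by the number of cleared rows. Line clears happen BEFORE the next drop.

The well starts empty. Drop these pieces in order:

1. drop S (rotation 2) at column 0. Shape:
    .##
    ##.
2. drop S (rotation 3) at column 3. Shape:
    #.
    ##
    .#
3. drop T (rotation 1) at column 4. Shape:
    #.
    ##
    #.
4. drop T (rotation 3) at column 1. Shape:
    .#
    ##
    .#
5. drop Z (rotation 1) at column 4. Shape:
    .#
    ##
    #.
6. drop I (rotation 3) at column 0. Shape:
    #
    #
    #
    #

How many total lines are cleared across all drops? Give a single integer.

Answer: 0

Derivation:
Drop 1: S rot2 at col 0 lands with bottom-row=0; cleared 0 line(s) (total 0); column heights now [1 2 2 0 0 0], max=2
Drop 2: S rot3 at col 3 lands with bottom-row=0; cleared 0 line(s) (total 0); column heights now [1 2 2 3 2 0], max=3
Drop 3: T rot1 at col 4 lands with bottom-row=2; cleared 0 line(s) (total 0); column heights now [1 2 2 3 5 4], max=5
Drop 4: T rot3 at col 1 lands with bottom-row=2; cleared 0 line(s) (total 0); column heights now [1 4 5 3 5 4], max=5
Drop 5: Z rot1 at col 4 lands with bottom-row=5; cleared 0 line(s) (total 0); column heights now [1 4 5 3 7 8], max=8
Drop 6: I rot3 at col 0 lands with bottom-row=1; cleared 0 line(s) (total 0); column heights now [5 4 5 3 7 8], max=8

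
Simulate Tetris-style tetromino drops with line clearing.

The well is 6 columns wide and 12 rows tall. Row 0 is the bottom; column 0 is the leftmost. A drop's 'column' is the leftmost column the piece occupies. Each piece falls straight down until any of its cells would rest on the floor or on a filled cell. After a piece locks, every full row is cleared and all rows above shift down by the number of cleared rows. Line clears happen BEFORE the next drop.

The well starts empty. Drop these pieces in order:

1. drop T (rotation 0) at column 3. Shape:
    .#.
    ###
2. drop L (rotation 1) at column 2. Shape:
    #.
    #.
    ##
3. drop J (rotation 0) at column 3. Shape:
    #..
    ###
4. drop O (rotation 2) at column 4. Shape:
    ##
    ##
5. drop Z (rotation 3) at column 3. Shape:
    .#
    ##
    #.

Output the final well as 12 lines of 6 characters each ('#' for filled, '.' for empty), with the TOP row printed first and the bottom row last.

Drop 1: T rot0 at col 3 lands with bottom-row=0; cleared 0 line(s) (total 0); column heights now [0 0 0 1 2 1], max=2
Drop 2: L rot1 at col 2 lands with bottom-row=1; cleared 0 line(s) (total 0); column heights now [0 0 4 2 2 1], max=4
Drop 3: J rot0 at col 3 lands with bottom-row=2; cleared 0 line(s) (total 0); column heights now [0 0 4 4 3 3], max=4
Drop 4: O rot2 at col 4 lands with bottom-row=3; cleared 0 line(s) (total 0); column heights now [0 0 4 4 5 5], max=5
Drop 5: Z rot3 at col 3 lands with bottom-row=4; cleared 0 line(s) (total 0); column heights now [0 0 4 6 7 5], max=7

Answer: ......
......
......
......
......
....#.
...##.
...###
..####
..####
..###.
...###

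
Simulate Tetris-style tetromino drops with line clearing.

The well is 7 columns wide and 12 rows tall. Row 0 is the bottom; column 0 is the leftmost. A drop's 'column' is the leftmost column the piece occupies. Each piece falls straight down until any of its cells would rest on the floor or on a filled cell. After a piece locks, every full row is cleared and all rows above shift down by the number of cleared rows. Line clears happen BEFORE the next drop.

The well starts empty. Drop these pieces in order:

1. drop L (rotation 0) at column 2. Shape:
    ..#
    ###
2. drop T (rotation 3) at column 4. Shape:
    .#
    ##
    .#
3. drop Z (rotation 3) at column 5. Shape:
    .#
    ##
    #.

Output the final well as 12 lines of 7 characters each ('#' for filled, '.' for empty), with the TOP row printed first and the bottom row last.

Answer: .......
.......
.......
.......
.......
......#
.....##
.....#.
.....#.
....##.
....##.
..###..

Derivation:
Drop 1: L rot0 at col 2 lands with bottom-row=0; cleared 0 line(s) (total 0); column heights now [0 0 1 1 2 0 0], max=2
Drop 2: T rot3 at col 4 lands with bottom-row=1; cleared 0 line(s) (total 0); column heights now [0 0 1 1 3 4 0], max=4
Drop 3: Z rot3 at col 5 lands with bottom-row=4; cleared 0 line(s) (total 0); column heights now [0 0 1 1 3 6 7], max=7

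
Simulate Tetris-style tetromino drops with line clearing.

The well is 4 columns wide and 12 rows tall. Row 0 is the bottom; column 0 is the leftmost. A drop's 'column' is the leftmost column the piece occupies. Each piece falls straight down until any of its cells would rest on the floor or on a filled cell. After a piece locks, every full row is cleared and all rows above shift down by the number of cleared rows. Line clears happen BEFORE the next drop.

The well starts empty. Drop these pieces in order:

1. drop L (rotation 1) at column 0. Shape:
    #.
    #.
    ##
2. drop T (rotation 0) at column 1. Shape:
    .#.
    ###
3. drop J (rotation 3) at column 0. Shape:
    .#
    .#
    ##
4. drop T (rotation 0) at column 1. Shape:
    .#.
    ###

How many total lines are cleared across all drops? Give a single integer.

Drop 1: L rot1 at col 0 lands with bottom-row=0; cleared 0 line(s) (total 0); column heights now [3 1 0 0], max=3
Drop 2: T rot0 at col 1 lands with bottom-row=1; cleared 1 line(s) (total 1); column heights now [2 1 2 0], max=2
Drop 3: J rot3 at col 0 lands with bottom-row=2; cleared 0 line(s) (total 1); column heights now [3 5 2 0], max=5
Drop 4: T rot0 at col 1 lands with bottom-row=5; cleared 0 line(s) (total 1); column heights now [3 6 7 6], max=7

Answer: 1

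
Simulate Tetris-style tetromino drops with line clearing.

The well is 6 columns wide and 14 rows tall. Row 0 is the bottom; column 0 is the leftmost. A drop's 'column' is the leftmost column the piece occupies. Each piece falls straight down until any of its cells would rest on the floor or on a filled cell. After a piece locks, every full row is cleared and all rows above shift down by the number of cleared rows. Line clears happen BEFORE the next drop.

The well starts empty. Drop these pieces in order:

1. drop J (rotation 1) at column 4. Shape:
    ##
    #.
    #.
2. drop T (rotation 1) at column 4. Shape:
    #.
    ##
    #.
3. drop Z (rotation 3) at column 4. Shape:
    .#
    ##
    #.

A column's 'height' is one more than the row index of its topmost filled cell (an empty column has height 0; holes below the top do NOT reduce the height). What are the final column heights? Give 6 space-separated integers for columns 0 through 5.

Answer: 0 0 0 0 8 9

Derivation:
Drop 1: J rot1 at col 4 lands with bottom-row=0; cleared 0 line(s) (total 0); column heights now [0 0 0 0 3 3], max=3
Drop 2: T rot1 at col 4 lands with bottom-row=3; cleared 0 line(s) (total 0); column heights now [0 0 0 0 6 5], max=6
Drop 3: Z rot3 at col 4 lands with bottom-row=6; cleared 0 line(s) (total 0); column heights now [0 0 0 0 8 9], max=9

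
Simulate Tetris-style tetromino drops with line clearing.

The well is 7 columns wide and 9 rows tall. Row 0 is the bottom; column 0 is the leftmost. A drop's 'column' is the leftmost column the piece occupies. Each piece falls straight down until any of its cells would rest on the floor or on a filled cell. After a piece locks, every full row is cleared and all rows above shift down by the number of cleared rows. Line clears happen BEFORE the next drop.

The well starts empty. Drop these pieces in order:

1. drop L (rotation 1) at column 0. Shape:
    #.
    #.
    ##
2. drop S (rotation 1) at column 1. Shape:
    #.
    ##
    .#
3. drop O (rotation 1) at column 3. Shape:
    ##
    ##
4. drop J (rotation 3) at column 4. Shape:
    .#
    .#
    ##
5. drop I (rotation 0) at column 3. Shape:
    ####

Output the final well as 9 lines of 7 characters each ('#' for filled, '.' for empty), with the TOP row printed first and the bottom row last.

Drop 1: L rot1 at col 0 lands with bottom-row=0; cleared 0 line(s) (total 0); column heights now [3 1 0 0 0 0 0], max=3
Drop 2: S rot1 at col 1 lands with bottom-row=0; cleared 0 line(s) (total 0); column heights now [3 3 2 0 0 0 0], max=3
Drop 3: O rot1 at col 3 lands with bottom-row=0; cleared 0 line(s) (total 0); column heights now [3 3 2 2 2 0 0], max=3
Drop 4: J rot3 at col 4 lands with bottom-row=2; cleared 0 line(s) (total 0); column heights now [3 3 2 2 3 5 0], max=5
Drop 5: I rot0 at col 3 lands with bottom-row=5; cleared 0 line(s) (total 0); column heights now [3 3 2 6 6 6 6], max=6

Answer: .......
.......
.......
...####
.....#.
.....#.
##..##.
#####..
#####..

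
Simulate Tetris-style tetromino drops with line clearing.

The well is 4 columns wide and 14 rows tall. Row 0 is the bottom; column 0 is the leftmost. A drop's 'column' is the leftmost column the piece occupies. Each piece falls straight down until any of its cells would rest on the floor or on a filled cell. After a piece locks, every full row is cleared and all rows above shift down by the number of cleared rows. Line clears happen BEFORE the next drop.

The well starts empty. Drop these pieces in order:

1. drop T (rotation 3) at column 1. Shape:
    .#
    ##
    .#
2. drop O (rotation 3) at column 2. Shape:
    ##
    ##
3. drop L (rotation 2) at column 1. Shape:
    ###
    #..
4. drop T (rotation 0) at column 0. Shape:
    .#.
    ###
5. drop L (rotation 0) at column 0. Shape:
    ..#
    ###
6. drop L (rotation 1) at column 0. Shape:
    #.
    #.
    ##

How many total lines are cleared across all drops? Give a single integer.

Answer: 0

Derivation:
Drop 1: T rot3 at col 1 lands with bottom-row=0; cleared 0 line(s) (total 0); column heights now [0 2 3 0], max=3
Drop 2: O rot3 at col 2 lands with bottom-row=3; cleared 0 line(s) (total 0); column heights now [0 2 5 5], max=5
Drop 3: L rot2 at col 1 lands with bottom-row=4; cleared 0 line(s) (total 0); column heights now [0 6 6 6], max=6
Drop 4: T rot0 at col 0 lands with bottom-row=6; cleared 0 line(s) (total 0); column heights now [7 8 7 6], max=8
Drop 5: L rot0 at col 0 lands with bottom-row=8; cleared 0 line(s) (total 0); column heights now [9 9 10 6], max=10
Drop 6: L rot1 at col 0 lands with bottom-row=9; cleared 0 line(s) (total 0); column heights now [12 10 10 6], max=12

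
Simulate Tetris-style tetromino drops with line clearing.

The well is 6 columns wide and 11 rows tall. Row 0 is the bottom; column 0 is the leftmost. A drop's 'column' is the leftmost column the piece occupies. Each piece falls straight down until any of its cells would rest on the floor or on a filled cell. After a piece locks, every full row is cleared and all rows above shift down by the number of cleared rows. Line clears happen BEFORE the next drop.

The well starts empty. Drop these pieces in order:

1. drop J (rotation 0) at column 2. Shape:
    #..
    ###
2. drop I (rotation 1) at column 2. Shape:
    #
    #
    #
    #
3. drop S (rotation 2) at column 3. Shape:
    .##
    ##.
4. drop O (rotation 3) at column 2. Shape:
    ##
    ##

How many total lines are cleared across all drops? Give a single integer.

Answer: 0

Derivation:
Drop 1: J rot0 at col 2 lands with bottom-row=0; cleared 0 line(s) (total 0); column heights now [0 0 2 1 1 0], max=2
Drop 2: I rot1 at col 2 lands with bottom-row=2; cleared 0 line(s) (total 0); column heights now [0 0 6 1 1 0], max=6
Drop 3: S rot2 at col 3 lands with bottom-row=1; cleared 0 line(s) (total 0); column heights now [0 0 6 2 3 3], max=6
Drop 4: O rot3 at col 2 lands with bottom-row=6; cleared 0 line(s) (total 0); column heights now [0 0 8 8 3 3], max=8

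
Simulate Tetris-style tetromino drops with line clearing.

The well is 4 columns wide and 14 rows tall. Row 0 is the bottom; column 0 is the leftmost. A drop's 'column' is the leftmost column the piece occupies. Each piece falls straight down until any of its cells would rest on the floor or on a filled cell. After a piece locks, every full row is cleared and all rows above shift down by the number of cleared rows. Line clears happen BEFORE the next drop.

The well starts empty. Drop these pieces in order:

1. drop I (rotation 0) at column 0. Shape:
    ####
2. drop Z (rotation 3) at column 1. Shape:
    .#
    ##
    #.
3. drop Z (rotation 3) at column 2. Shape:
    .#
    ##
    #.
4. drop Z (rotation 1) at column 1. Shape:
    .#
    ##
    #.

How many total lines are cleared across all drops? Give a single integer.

Answer: 1

Derivation:
Drop 1: I rot0 at col 0 lands with bottom-row=0; cleared 1 line(s) (total 1); column heights now [0 0 0 0], max=0
Drop 2: Z rot3 at col 1 lands with bottom-row=0; cleared 0 line(s) (total 1); column heights now [0 2 3 0], max=3
Drop 3: Z rot3 at col 2 lands with bottom-row=3; cleared 0 line(s) (total 1); column heights now [0 2 5 6], max=6
Drop 4: Z rot1 at col 1 lands with bottom-row=4; cleared 0 line(s) (total 1); column heights now [0 6 7 6], max=7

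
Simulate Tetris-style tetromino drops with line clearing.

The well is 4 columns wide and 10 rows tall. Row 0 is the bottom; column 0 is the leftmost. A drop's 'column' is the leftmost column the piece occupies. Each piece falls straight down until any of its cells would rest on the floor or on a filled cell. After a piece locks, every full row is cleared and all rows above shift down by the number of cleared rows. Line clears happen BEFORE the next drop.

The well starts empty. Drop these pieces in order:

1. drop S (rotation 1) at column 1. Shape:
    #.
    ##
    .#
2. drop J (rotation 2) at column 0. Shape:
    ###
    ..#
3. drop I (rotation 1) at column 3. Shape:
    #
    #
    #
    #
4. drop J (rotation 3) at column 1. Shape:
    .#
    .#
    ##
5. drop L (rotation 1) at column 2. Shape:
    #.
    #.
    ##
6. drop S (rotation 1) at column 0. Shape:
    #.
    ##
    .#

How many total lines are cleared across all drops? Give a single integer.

Answer: 1

Derivation:
Drop 1: S rot1 at col 1 lands with bottom-row=0; cleared 0 line(s) (total 0); column heights now [0 3 2 0], max=3
Drop 2: J rot2 at col 0 lands with bottom-row=2; cleared 0 line(s) (total 0); column heights now [4 4 4 0], max=4
Drop 3: I rot1 at col 3 lands with bottom-row=0; cleared 1 line(s) (total 1); column heights now [0 3 3 3], max=3
Drop 4: J rot3 at col 1 lands with bottom-row=3; cleared 0 line(s) (total 1); column heights now [0 4 6 3], max=6
Drop 5: L rot1 at col 2 lands with bottom-row=6; cleared 0 line(s) (total 1); column heights now [0 4 9 7], max=9
Drop 6: S rot1 at col 0 lands with bottom-row=4; cleared 0 line(s) (total 1); column heights now [7 6 9 7], max=9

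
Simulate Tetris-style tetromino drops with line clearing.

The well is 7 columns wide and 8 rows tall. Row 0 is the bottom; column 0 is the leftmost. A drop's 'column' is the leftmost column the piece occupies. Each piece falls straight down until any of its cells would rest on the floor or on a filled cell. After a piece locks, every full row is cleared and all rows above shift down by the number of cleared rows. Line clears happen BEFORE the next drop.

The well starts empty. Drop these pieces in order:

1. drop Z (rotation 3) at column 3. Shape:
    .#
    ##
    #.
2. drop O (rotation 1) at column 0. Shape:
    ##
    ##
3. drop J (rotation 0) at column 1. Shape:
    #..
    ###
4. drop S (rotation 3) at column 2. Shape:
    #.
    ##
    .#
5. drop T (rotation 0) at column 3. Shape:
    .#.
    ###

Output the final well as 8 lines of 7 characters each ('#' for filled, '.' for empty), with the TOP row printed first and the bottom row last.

Answer: .......
....#..
..####.
..##...
.#.#...
.####..
##.##..
##.#...

Derivation:
Drop 1: Z rot3 at col 3 lands with bottom-row=0; cleared 0 line(s) (total 0); column heights now [0 0 0 2 3 0 0], max=3
Drop 2: O rot1 at col 0 lands with bottom-row=0; cleared 0 line(s) (total 0); column heights now [2 2 0 2 3 0 0], max=3
Drop 3: J rot0 at col 1 lands with bottom-row=2; cleared 0 line(s) (total 0); column heights now [2 4 3 3 3 0 0], max=4
Drop 4: S rot3 at col 2 lands with bottom-row=3; cleared 0 line(s) (total 0); column heights now [2 4 6 5 3 0 0], max=6
Drop 5: T rot0 at col 3 lands with bottom-row=5; cleared 0 line(s) (total 0); column heights now [2 4 6 6 7 6 0], max=7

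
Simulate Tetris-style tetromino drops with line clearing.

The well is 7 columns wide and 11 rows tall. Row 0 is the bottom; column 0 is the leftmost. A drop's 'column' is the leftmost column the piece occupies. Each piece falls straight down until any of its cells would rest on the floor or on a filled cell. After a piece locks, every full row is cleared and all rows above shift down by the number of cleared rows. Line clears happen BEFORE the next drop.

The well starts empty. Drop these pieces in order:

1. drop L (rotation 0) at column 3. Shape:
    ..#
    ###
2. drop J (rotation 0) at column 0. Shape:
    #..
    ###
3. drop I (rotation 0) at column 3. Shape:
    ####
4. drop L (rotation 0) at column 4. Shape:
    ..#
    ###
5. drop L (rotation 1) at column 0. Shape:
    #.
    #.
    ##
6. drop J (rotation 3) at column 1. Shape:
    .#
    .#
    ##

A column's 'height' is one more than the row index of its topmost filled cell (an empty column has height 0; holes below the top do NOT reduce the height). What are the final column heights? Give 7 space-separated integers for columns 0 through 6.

Answer: 5 4 6 3 4 4 5

Derivation:
Drop 1: L rot0 at col 3 lands with bottom-row=0; cleared 0 line(s) (total 0); column heights now [0 0 0 1 1 2 0], max=2
Drop 2: J rot0 at col 0 lands with bottom-row=0; cleared 0 line(s) (total 0); column heights now [2 1 1 1 1 2 0], max=2
Drop 3: I rot0 at col 3 lands with bottom-row=2; cleared 0 line(s) (total 0); column heights now [2 1 1 3 3 3 3], max=3
Drop 4: L rot0 at col 4 lands with bottom-row=3; cleared 0 line(s) (total 0); column heights now [2 1 1 3 4 4 5], max=5
Drop 5: L rot1 at col 0 lands with bottom-row=2; cleared 0 line(s) (total 0); column heights now [5 3 1 3 4 4 5], max=5
Drop 6: J rot3 at col 1 lands with bottom-row=3; cleared 0 line(s) (total 0); column heights now [5 4 6 3 4 4 5], max=6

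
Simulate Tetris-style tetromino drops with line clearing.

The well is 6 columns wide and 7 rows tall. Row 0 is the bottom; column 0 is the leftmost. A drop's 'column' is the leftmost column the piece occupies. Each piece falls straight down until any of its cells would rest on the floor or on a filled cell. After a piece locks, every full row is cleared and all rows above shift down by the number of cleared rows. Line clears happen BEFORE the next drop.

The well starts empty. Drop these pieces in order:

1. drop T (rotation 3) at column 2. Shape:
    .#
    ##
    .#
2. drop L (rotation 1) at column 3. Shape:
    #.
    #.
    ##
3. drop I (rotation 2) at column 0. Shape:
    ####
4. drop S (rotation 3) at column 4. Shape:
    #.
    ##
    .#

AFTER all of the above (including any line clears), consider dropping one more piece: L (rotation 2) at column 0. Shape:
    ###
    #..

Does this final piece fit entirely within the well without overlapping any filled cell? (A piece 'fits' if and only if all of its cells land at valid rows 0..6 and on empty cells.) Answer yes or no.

Answer: no

Derivation:
Drop 1: T rot3 at col 2 lands with bottom-row=0; cleared 0 line(s) (total 0); column heights now [0 0 2 3 0 0], max=3
Drop 2: L rot1 at col 3 lands with bottom-row=3; cleared 0 line(s) (total 0); column heights now [0 0 2 6 4 0], max=6
Drop 3: I rot2 at col 0 lands with bottom-row=6; cleared 0 line(s) (total 0); column heights now [7 7 7 7 4 0], max=7
Drop 4: S rot3 at col 4 lands with bottom-row=3; cleared 0 line(s) (total 0); column heights now [7 7 7 7 6 5], max=7
Test piece L rot2 at col 0 (width 3): heights before test = [7 7 7 7 6 5]; fits = False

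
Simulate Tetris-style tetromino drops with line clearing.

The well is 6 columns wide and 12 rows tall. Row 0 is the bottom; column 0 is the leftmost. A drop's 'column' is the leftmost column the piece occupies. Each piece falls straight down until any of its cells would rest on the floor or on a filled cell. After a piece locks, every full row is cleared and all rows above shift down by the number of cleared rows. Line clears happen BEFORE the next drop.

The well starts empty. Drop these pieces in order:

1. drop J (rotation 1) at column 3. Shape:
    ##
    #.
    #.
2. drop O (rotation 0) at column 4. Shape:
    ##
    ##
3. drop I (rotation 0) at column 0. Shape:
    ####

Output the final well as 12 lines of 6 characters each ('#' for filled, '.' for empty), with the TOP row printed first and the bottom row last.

Answer: ......
......
......
......
......
......
......
......
....##
...##.
...#..
...#..

Derivation:
Drop 1: J rot1 at col 3 lands with bottom-row=0; cleared 0 line(s) (total 0); column heights now [0 0 0 3 3 0], max=3
Drop 2: O rot0 at col 4 lands with bottom-row=3; cleared 0 line(s) (total 0); column heights now [0 0 0 3 5 5], max=5
Drop 3: I rot0 at col 0 lands with bottom-row=3; cleared 1 line(s) (total 1); column heights now [0 0 0 3 4 4], max=4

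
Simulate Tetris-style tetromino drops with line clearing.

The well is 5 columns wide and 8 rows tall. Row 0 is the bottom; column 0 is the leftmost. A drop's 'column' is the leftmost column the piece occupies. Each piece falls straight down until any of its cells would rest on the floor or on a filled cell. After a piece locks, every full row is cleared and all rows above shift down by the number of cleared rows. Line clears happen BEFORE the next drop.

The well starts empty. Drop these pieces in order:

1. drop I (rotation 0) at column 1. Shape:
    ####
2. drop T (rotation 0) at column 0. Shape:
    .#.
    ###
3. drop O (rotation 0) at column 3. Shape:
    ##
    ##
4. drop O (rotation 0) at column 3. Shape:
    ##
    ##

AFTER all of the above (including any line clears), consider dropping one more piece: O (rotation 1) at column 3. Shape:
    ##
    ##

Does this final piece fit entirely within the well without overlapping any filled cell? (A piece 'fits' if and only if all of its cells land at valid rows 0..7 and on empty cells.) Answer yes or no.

Drop 1: I rot0 at col 1 lands with bottom-row=0; cleared 0 line(s) (total 0); column heights now [0 1 1 1 1], max=1
Drop 2: T rot0 at col 0 lands with bottom-row=1; cleared 0 line(s) (total 0); column heights now [2 3 2 1 1], max=3
Drop 3: O rot0 at col 3 lands with bottom-row=1; cleared 1 line(s) (total 1); column heights now [0 2 1 2 2], max=2
Drop 4: O rot0 at col 3 lands with bottom-row=2; cleared 0 line(s) (total 1); column heights now [0 2 1 4 4], max=4
Test piece O rot1 at col 3 (width 2): heights before test = [0 2 1 4 4]; fits = True

Answer: yes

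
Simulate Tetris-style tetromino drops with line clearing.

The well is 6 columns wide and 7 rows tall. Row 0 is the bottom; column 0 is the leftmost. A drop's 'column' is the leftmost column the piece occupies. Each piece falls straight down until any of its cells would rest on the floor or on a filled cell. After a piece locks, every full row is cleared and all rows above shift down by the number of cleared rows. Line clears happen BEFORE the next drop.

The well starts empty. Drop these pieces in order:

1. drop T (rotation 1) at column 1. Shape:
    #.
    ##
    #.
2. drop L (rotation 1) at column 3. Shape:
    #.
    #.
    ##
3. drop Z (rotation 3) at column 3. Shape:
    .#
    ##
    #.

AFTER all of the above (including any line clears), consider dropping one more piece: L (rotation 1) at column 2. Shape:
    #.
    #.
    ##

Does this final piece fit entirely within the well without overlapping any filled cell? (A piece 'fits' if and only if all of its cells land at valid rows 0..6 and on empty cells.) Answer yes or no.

Drop 1: T rot1 at col 1 lands with bottom-row=0; cleared 0 line(s) (total 0); column heights now [0 3 2 0 0 0], max=3
Drop 2: L rot1 at col 3 lands with bottom-row=0; cleared 0 line(s) (total 0); column heights now [0 3 2 3 1 0], max=3
Drop 3: Z rot3 at col 3 lands with bottom-row=3; cleared 0 line(s) (total 0); column heights now [0 3 2 5 6 0], max=6
Test piece L rot1 at col 2 (width 2): heights before test = [0 3 2 5 6 0]; fits = False

Answer: no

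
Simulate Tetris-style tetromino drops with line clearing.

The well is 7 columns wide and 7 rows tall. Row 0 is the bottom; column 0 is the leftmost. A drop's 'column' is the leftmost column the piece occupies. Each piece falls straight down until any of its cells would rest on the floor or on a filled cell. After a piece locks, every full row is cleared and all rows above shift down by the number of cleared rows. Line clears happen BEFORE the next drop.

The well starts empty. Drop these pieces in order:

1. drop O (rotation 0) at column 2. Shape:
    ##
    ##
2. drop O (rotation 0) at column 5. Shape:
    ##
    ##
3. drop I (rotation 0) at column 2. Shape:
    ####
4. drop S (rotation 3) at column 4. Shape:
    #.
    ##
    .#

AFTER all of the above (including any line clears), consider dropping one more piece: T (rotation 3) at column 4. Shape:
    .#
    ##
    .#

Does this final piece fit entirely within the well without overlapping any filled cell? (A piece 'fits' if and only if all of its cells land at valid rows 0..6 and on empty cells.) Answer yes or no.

Drop 1: O rot0 at col 2 lands with bottom-row=0; cleared 0 line(s) (total 0); column heights now [0 0 2 2 0 0 0], max=2
Drop 2: O rot0 at col 5 lands with bottom-row=0; cleared 0 line(s) (total 0); column heights now [0 0 2 2 0 2 2], max=2
Drop 3: I rot0 at col 2 lands with bottom-row=2; cleared 0 line(s) (total 0); column heights now [0 0 3 3 3 3 2], max=3
Drop 4: S rot3 at col 4 lands with bottom-row=3; cleared 0 line(s) (total 0); column heights now [0 0 3 3 6 5 2], max=6
Test piece T rot3 at col 4 (width 2): heights before test = [0 0 3 3 6 5 2]; fits = False

Answer: no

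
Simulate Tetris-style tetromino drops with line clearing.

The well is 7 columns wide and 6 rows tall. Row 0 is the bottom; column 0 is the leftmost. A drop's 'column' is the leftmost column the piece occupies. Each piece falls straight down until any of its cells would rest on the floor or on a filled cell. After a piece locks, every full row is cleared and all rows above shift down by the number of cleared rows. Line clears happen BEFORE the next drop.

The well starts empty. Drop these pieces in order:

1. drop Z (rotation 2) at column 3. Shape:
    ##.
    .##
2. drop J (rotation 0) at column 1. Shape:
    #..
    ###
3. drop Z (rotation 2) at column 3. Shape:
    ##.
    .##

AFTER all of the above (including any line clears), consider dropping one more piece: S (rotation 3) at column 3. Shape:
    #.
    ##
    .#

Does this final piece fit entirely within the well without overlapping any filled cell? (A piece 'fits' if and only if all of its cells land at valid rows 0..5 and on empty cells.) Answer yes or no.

Drop 1: Z rot2 at col 3 lands with bottom-row=0; cleared 0 line(s) (total 0); column heights now [0 0 0 2 2 1 0], max=2
Drop 2: J rot0 at col 1 lands with bottom-row=2; cleared 0 line(s) (total 0); column heights now [0 4 3 3 2 1 0], max=4
Drop 3: Z rot2 at col 3 lands with bottom-row=2; cleared 0 line(s) (total 0); column heights now [0 4 3 4 4 3 0], max=4
Test piece S rot3 at col 3 (width 2): heights before test = [0 4 3 4 4 3 0]; fits = False

Answer: no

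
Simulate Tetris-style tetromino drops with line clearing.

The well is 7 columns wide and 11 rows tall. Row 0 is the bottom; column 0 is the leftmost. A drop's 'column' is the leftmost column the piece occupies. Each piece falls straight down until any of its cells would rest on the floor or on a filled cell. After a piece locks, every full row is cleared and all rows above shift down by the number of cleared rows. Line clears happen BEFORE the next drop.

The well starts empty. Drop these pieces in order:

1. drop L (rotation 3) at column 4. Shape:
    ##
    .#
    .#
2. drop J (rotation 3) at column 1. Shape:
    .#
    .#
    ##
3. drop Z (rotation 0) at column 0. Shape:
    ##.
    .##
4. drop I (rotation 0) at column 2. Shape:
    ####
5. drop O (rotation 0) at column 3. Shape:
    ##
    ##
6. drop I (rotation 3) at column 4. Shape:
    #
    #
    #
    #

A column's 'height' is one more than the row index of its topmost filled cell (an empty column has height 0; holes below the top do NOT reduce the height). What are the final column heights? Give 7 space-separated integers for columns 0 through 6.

Drop 1: L rot3 at col 4 lands with bottom-row=0; cleared 0 line(s) (total 0); column heights now [0 0 0 0 3 3 0], max=3
Drop 2: J rot3 at col 1 lands with bottom-row=0; cleared 0 line(s) (total 0); column heights now [0 1 3 0 3 3 0], max=3
Drop 3: Z rot0 at col 0 lands with bottom-row=3; cleared 0 line(s) (total 0); column heights now [5 5 4 0 3 3 0], max=5
Drop 4: I rot0 at col 2 lands with bottom-row=4; cleared 0 line(s) (total 0); column heights now [5 5 5 5 5 5 0], max=5
Drop 5: O rot0 at col 3 lands with bottom-row=5; cleared 0 line(s) (total 0); column heights now [5 5 5 7 7 5 0], max=7
Drop 6: I rot3 at col 4 lands with bottom-row=7; cleared 0 line(s) (total 0); column heights now [5 5 5 7 11 5 0], max=11

Answer: 5 5 5 7 11 5 0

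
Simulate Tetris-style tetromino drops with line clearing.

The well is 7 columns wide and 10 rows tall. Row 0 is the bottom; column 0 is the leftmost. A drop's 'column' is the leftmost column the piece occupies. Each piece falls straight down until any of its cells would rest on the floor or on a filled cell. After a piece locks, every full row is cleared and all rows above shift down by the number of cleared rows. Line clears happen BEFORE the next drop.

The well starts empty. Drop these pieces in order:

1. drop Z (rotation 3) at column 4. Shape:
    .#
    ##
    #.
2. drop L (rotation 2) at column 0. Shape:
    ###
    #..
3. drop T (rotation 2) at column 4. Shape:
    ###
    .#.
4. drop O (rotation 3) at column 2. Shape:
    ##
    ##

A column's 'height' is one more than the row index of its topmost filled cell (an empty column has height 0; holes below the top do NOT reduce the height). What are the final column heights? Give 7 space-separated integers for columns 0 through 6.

Drop 1: Z rot3 at col 4 lands with bottom-row=0; cleared 0 line(s) (total 0); column heights now [0 0 0 0 2 3 0], max=3
Drop 2: L rot2 at col 0 lands with bottom-row=0; cleared 0 line(s) (total 0); column heights now [2 2 2 0 2 3 0], max=3
Drop 3: T rot2 at col 4 lands with bottom-row=3; cleared 0 line(s) (total 0); column heights now [2 2 2 0 5 5 5], max=5
Drop 4: O rot3 at col 2 lands with bottom-row=2; cleared 0 line(s) (total 0); column heights now [2 2 4 4 5 5 5], max=5

Answer: 2 2 4 4 5 5 5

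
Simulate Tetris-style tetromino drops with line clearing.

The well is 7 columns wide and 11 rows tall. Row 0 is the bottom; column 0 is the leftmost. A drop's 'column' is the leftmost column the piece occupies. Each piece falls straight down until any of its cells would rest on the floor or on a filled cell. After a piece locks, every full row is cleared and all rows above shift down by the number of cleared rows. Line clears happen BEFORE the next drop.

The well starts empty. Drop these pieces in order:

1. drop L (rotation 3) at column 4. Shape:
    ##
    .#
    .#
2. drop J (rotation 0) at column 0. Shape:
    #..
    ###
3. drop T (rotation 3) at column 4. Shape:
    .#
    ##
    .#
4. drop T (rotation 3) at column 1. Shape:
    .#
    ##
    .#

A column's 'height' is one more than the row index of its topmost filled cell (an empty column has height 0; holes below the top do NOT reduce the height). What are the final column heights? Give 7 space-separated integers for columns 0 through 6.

Drop 1: L rot3 at col 4 lands with bottom-row=0; cleared 0 line(s) (total 0); column heights now [0 0 0 0 3 3 0], max=3
Drop 2: J rot0 at col 0 lands with bottom-row=0; cleared 0 line(s) (total 0); column heights now [2 1 1 0 3 3 0], max=3
Drop 3: T rot3 at col 4 lands with bottom-row=3; cleared 0 line(s) (total 0); column heights now [2 1 1 0 5 6 0], max=6
Drop 4: T rot3 at col 1 lands with bottom-row=1; cleared 0 line(s) (total 0); column heights now [2 3 4 0 5 6 0], max=6

Answer: 2 3 4 0 5 6 0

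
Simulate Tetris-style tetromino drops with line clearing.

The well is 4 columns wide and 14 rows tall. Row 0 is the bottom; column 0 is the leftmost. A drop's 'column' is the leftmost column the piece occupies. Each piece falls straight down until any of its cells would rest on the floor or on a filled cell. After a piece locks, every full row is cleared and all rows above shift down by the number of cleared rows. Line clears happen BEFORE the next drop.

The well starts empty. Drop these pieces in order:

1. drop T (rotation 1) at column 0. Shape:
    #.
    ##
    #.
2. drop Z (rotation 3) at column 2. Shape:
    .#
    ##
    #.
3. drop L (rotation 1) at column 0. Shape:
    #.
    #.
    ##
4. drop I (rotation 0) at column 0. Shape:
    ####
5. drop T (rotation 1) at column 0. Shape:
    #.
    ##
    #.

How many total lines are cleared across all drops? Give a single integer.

Answer: 2

Derivation:
Drop 1: T rot1 at col 0 lands with bottom-row=0; cleared 0 line(s) (total 0); column heights now [3 2 0 0], max=3
Drop 2: Z rot3 at col 2 lands with bottom-row=0; cleared 1 line(s) (total 1); column heights now [2 0 1 2], max=2
Drop 3: L rot1 at col 0 lands with bottom-row=2; cleared 0 line(s) (total 1); column heights now [5 3 1 2], max=5
Drop 4: I rot0 at col 0 lands with bottom-row=5; cleared 1 line(s) (total 2); column heights now [5 3 1 2], max=5
Drop 5: T rot1 at col 0 lands with bottom-row=5; cleared 0 line(s) (total 2); column heights now [8 7 1 2], max=8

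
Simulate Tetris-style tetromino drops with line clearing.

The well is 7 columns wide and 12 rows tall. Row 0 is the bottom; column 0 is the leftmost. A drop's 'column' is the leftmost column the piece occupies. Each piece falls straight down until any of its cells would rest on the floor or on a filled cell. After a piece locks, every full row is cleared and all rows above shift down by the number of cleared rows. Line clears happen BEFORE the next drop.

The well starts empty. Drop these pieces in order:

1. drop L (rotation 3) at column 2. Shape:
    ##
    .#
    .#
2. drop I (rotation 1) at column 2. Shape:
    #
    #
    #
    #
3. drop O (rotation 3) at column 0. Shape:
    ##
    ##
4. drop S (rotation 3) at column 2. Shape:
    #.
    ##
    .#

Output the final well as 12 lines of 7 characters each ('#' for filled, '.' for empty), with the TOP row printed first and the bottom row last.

Answer: .......
.......
.......
..#....
..##...
..##...
..#....
..#....
..#....
..##...
##.#...
##.#...

Derivation:
Drop 1: L rot3 at col 2 lands with bottom-row=0; cleared 0 line(s) (total 0); column heights now [0 0 3 3 0 0 0], max=3
Drop 2: I rot1 at col 2 lands with bottom-row=3; cleared 0 line(s) (total 0); column heights now [0 0 7 3 0 0 0], max=7
Drop 3: O rot3 at col 0 lands with bottom-row=0; cleared 0 line(s) (total 0); column heights now [2 2 7 3 0 0 0], max=7
Drop 4: S rot3 at col 2 lands with bottom-row=6; cleared 0 line(s) (total 0); column heights now [2 2 9 8 0 0 0], max=9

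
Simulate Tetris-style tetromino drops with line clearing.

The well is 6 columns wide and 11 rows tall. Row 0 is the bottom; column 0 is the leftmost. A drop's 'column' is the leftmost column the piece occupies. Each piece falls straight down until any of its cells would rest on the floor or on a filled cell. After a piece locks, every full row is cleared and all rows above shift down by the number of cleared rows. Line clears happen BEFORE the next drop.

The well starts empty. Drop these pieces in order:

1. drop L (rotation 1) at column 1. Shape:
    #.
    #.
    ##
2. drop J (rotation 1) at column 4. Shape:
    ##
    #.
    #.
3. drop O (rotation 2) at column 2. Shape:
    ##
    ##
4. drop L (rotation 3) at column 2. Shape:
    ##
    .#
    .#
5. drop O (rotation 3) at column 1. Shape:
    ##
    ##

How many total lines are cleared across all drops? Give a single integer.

Drop 1: L rot1 at col 1 lands with bottom-row=0; cleared 0 line(s) (total 0); column heights now [0 3 1 0 0 0], max=3
Drop 2: J rot1 at col 4 lands with bottom-row=0; cleared 0 line(s) (total 0); column heights now [0 3 1 0 3 3], max=3
Drop 3: O rot2 at col 2 lands with bottom-row=1; cleared 0 line(s) (total 0); column heights now [0 3 3 3 3 3], max=3
Drop 4: L rot3 at col 2 lands with bottom-row=3; cleared 0 line(s) (total 0); column heights now [0 3 6 6 3 3], max=6
Drop 5: O rot3 at col 1 lands with bottom-row=6; cleared 0 line(s) (total 0); column heights now [0 8 8 6 3 3], max=8

Answer: 0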